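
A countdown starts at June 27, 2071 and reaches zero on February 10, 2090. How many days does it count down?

6803

Jun 27, 2071 → Jun 27, 2072: 366 days (Feb 29, 2072 is in that span).
Jun 27, 2072 → Jun 27, 2073: 365 days.
Jun 27, 2073 → Jun 27, 2074: 365 days.
Jun 27, 2074 → Jun 27, 2075: 365 days.
Jun 27, 2075 → Jun 27, 2076: 366 days (Feb 29, 2076 is in that span).
Jun 27, 2076 → Jun 27, 2077: 365 days.
Jun 27, 2077 → Jun 27, 2078: 365 days.
Jun 27, 2078 → Jun 27, 2079: 365 days.
Jun 27, 2079 → Jun 27, 2080: 366 days (Feb 29, 2080 is in that span).
Jun 27, 2080 → Jun 27, 2081: 365 days.
Jun 27, 2081 → Jun 27, 2082: 365 days.
Jun 27, 2082 → Jun 27, 2083: 365 days.
Jun 27, 2083 → Jun 27, 2084: 366 days (Feb 29, 2084 is in that span).
Jun 27, 2084 → Jun 27, 2085: 365 days.
Jun 27, 2085 → Jun 27, 2086: 365 days.
Jun 27, 2086 → Jun 27, 2087: 365 days.
Jun 27, 2087 → Jun 27, 2088: 366 days (Feb 29, 2088 is in that span).
Jun 27, 2088 → Jun 27, 2089: 365 days.
Jun 27, 2089 → Jul 27, 2089: 30 days (June has 30).
Jul 27, 2089 → Aug 27, 2089: 31 days (July has 31).
Aug 27, 2089 → Sep 27, 2089: 31 days (August has 31).
Sep 27, 2089 → Oct 27, 2089: 30 days (September has 30).
Oct 27, 2089 → Nov 27, 2089: 31 days (October has 31).
Nov 27, 2089 → Dec 27, 2089: 30 days (November has 30).
Dec 27, 2089 → Jan 27, 2090: 31 days (December has 31).
Jan 27, 2090 → Feb 10, 2090: 14 days.
Total: 6803 days.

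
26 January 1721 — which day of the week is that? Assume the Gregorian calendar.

Doomsday rule: the anchor day for the 1700s is Sunday. For year 21: 21÷12 = 1 r 9, and 9÷4 = 2, so 1+9+2 = 12.
Sunday + 12 ≡ Friday — that's 1721's doomsday.
In January the doomsday date is Jan 3 (1721 is not a leap year).
Jan 26 is 23 days after Jan 3; 23 mod 7 = 2, so Friday + 2 = Sunday.

Sunday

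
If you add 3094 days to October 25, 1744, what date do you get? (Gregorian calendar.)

April 15, 1753

+365 (one year) → Oct 25, 1745 (2729 left).
+365 (one year) → Oct 25, 1746 (2364 left).
+365 (one year) → Oct 25, 1747 (1999 left).
+366 (one year; includes Feb 29, 1748) → Oct 25, 1748 (1633 left).
+365 (one year) → Oct 25, 1749 (1268 left).
+365 (one year) → Oct 25, 1750 (903 left).
+365 (one year) → Oct 25, 1751 (538 left).
+366 (one year; includes Feb 29, 1752) → Oct 25, 1752 (172 left).
Oct has 31 days: +7 → Nov 1, 1752 (165 left).
Nov has 30 days: +30 → Dec 1, 1752 (135 left).
Dec has 31 days: +31 → Jan 1, 1753 (104 left).
Jan has 31 days: +31 → Feb 1, 1753 (73 left).
Feb has 28 days: +28 → Mar 1, 1753 (45 left).
Mar has 31 days: +31 → Apr 1, 1753 (14 left).
+14 → Apr 15, 1753.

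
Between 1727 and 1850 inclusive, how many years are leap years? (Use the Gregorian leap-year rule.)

30

Multiples of 4 in [1727,1850]: 31.
Of those, multiples of 100: 1 (not leap unless ÷400).
Multiples of 400: 0.
Leap years = 31 − 1 + 0 = 30.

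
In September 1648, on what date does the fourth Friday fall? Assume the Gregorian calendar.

September 1, 1648 is a Tuesday.
The first Friday is therefore September 4 (3 days later).
The fourth Friday is 4 + 3×7 = September 25.

September 25, 1648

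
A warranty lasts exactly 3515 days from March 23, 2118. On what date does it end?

+365 (one year) → Mar 23, 2119 (3150 left).
+366 (one year; includes Feb 29, 2120) → Mar 23, 2120 (2784 left).
+365 (one year) → Mar 23, 2121 (2419 left).
+365 (one year) → Mar 23, 2122 (2054 left).
+365 (one year) → Mar 23, 2123 (1689 left).
+366 (one year; includes Feb 29, 2124) → Mar 23, 2124 (1323 left).
+365 (one year) → Mar 23, 2125 (958 left).
+365 (one year) → Mar 23, 2126 (593 left).
+365 (one year) → Mar 23, 2127 (228 left).
Mar has 31 days: +9 → Apr 1, 2127 (219 left).
Apr has 30 days: +30 → May 1, 2127 (189 left).
May has 31 days: +31 → Jun 1, 2127 (158 left).
Jun has 30 days: +30 → Jul 1, 2127 (128 left).
Jul has 31 days: +31 → Aug 1, 2127 (97 left).
Aug has 31 days: +31 → Sep 1, 2127 (66 left).
Sep has 30 days: +30 → Oct 1, 2127 (36 left).
Oct has 31 days: +31 → Nov 1, 2127 (5 left).
+5 → Nov 6, 2127.

November 6, 2127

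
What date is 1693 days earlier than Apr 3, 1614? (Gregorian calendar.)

August 14, 1609

−365 (one year) → Apr 3, 1613 (1328 left).
−365 (one year) → Apr 3, 1612 (963 left).
−366 (one year; includes Feb 29, 1612) → Apr 3, 1611 (597 left).
−365 (one year) → Apr 3, 1610 (232 left).
−3 → Mar 31, 1610 (end of Mar, 31 days; 229 left).
−31 → Feb 28, 1610 (end of Feb, 28 days; 198 left).
−28 → Jan 31, 1610 (end of Jan, 31 days; 170 left).
−31 → Dec 31, 1609 (end of Dec, 31 days; 139 left).
−31 → Nov 30, 1609 (end of Nov, 30 days; 108 left).
−30 → Oct 31, 1609 (end of Oct, 31 days; 78 left).
−31 → Sep 30, 1609 (end of Sep, 30 days; 47 left).
−30 → Aug 31, 1609 (end of Aug, 31 days; 17 left).
−17 → Aug 14, 1609.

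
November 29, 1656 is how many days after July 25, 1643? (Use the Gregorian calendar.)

4876

Jul 25, 1643 → Jul 25, 1644: 366 days (Feb 29, 1644 is in that span).
Jul 25, 1644 → Jul 25, 1645: 365 days.
Jul 25, 1645 → Jul 25, 1646: 365 days.
Jul 25, 1646 → Jul 25, 1647: 365 days.
Jul 25, 1647 → Jul 25, 1648: 366 days (Feb 29, 1648 is in that span).
Jul 25, 1648 → Jul 25, 1649: 365 days.
Jul 25, 1649 → Jul 25, 1650: 365 days.
Jul 25, 1650 → Jul 25, 1651: 365 days.
Jul 25, 1651 → Jul 25, 1652: 366 days (Feb 29, 1652 is in that span).
Jul 25, 1652 → Jul 25, 1653: 365 days.
Jul 25, 1653 → Jul 25, 1654: 365 days.
Jul 25, 1654 → Jul 25, 1655: 365 days.
Jul 25, 1655 → Jul 25, 1656: 366 days (Feb 29, 1656 is in that span).
Jul 25, 1656 → Aug 25, 1656: 31 days (July has 31).
Aug 25, 1656 → Sep 25, 1656: 31 days (August has 31).
Sep 25, 1656 → Oct 25, 1656: 30 days (September has 30).
Oct 25, 1656 → Nov 25, 1656: 31 days (October has 31).
Nov 25, 1656 → Nov 29, 1656: 4 days.
Total: 4876 days.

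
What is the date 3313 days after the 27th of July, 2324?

+365 (one year) → Jul 27, 2325 (2948 left).
+365 (one year) → Jul 27, 2326 (2583 left).
+365 (one year) → Jul 27, 2327 (2218 left).
+366 (one year; includes Feb 29, 2328) → Jul 27, 2328 (1852 left).
+365 (one year) → Jul 27, 2329 (1487 left).
+365 (one year) → Jul 27, 2330 (1122 left).
+365 (one year) → Jul 27, 2331 (757 left).
+366 (one year; includes Feb 29, 2332) → Jul 27, 2332 (391 left).
Jul has 31 days: +5 → Aug 1, 2332 (386 left).
Aug has 31 days: +31 → Sep 1, 2332 (355 left).
Sep has 30 days: +30 → Oct 1, 2332 (325 left).
Oct has 31 days: +31 → Nov 1, 2332 (294 left).
Nov has 30 days: +30 → Dec 1, 2332 (264 left).
Dec has 31 days: +31 → Jan 1, 2333 (233 left).
Jan has 31 days: +31 → Feb 1, 2333 (202 left).
Feb has 28 days: +28 → Mar 1, 2333 (174 left).
Mar has 31 days: +31 → Apr 1, 2333 (143 left).
Apr has 30 days: +30 → May 1, 2333 (113 left).
May has 31 days: +31 → Jun 1, 2333 (82 left).
Jun has 30 days: +30 → Jul 1, 2333 (52 left).
Jul has 31 days: +31 → Aug 1, 2333 (21 left).
+21 → Aug 22, 2333.

August 22, 2333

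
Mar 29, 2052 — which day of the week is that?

Friday

Doomsday rule: the anchor day for the 2000s is Tuesday. For year 52: 52÷12 = 4 r 4, and 4÷4 = 1, so 4+4+1 = 9.
Tuesday + 9 ≡ Thursday — that's 2052's doomsday.
In March the doomsday date is Mar 14.
Mar 29 is 15 days after Mar 14; 15 mod 7 = 1, so Thursday + 1 = Friday.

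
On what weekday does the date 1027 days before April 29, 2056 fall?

Monday

Apr 29, 2056 is a Saturday.
1027 mod 7 = 5, so 1027 days before a Saturday is Saturday − 5 = Monday.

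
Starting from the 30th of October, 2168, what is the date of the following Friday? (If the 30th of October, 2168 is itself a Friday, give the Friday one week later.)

November 4, 2168

Oct 30, 2168 is a Sunday.
From Sunday to the next Friday is 5 days.
Oct 30, 2168 + 5 = Nov 4, 2168.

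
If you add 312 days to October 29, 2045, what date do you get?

September 6, 2046

Oct has 31 days: +3 → Nov 1, 2045 (309 left).
Nov has 30 days: +30 → Dec 1, 2045 (279 left).
Dec has 31 days: +31 → Jan 1, 2046 (248 left).
Jan has 31 days: +31 → Feb 1, 2046 (217 left).
Feb has 28 days: +28 → Mar 1, 2046 (189 left).
Mar has 31 days: +31 → Apr 1, 2046 (158 left).
Apr has 30 days: +30 → May 1, 2046 (128 left).
May has 31 days: +31 → Jun 1, 2046 (97 left).
Jun has 30 days: +30 → Jul 1, 2046 (67 left).
Jul has 31 days: +31 → Aug 1, 2046 (36 left).
Aug has 31 days: +31 → Sep 1, 2046 (5 left).
+5 → Sep 6, 2046.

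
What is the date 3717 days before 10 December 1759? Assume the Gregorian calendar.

October 6, 1749

−365 (one year) → Dec 10, 1758 (3352 left).
−365 (one year) → Dec 10, 1757 (2987 left).
−365 (one year) → Dec 10, 1756 (2622 left).
−366 (one year; includes Feb 29, 1756) → Dec 10, 1755 (2256 left).
−365 (one year) → Dec 10, 1754 (1891 left).
−365 (one year) → Dec 10, 1753 (1526 left).
−365 (one year) → Dec 10, 1752 (1161 left).
−366 (one year; includes Feb 29, 1752) → Dec 10, 1751 (795 left).
−365 (one year) → Dec 10, 1750 (430 left).
−365 (one year) → Dec 10, 1749 (65 left).
−10 → Nov 30, 1749 (end of Nov, 30 days; 55 left).
−30 → Oct 31, 1749 (end of Oct, 31 days; 25 left).
−25 → Oct 6, 1749.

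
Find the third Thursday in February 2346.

February 21, 2346

February 1, 2346 is a Friday.
The first Thursday is therefore February 7 (6 days later).
The third Thursday is 7 + 2×7 = February 21.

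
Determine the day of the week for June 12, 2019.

Doomsday rule: the anchor day for the 2000s is Tuesday. For year 19: 19÷12 = 1 r 7, and 7÷4 = 1, so 1+7+1 = 9.
Tuesday + 9 ≡ Thursday — that's 2019's doomsday.
In June the doomsday date is Jun 6.
Jun 12 is 6 days after Jun 6; 6 mod 7 = 6, so Thursday + 6 = Wednesday.

Wednesday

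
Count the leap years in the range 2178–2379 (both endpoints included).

Multiples of 4 in [2178,2379]: 50.
Of those, multiples of 100: 2 (not leap unless ÷400).
Multiples of 400: 0.
Leap years = 50 − 2 + 0 = 48.

48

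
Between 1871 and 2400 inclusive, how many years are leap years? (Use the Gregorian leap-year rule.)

129

Multiples of 4 in [1871,2400]: 133.
Of those, multiples of 100: 6 (not leap unless ÷400).
Multiples of 400: 2.
Leap years = 133 − 6 + 2 = 129.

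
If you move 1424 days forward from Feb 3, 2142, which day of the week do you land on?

Tuesday

Feb 3, 2142 is a Saturday.
1424 mod 7 = 3, so 1424 days after a Saturday is Saturday + 3 = Tuesday.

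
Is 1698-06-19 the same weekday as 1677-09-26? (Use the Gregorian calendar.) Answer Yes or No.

From Sep 26, 1677 to Jun 19, 1698 is 7571 days.
7571 mod 7 = 4, so they are different weekdays.
(Sep 26, 1677 is a Sunday; Jun 19, 1698 is a Thursday.)

No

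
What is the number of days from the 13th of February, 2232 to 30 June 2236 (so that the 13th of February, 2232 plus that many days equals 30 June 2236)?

1599

Feb 13, 2232 → Feb 13, 2233: 366 days (Feb 29, 2232 is in that span).
Feb 13, 2233 → Feb 13, 2234: 365 days.
Feb 13, 2234 → Feb 13, 2235: 365 days.
Feb 13, 2235 → Feb 13, 2236: 365 days.
Feb 13, 2236 → Mar 13, 2236: 29 days (February has 29).
Mar 13, 2236 → Apr 13, 2236: 31 days (March has 31).
Apr 13, 2236 → May 13, 2236: 30 days (April has 30).
May 13, 2236 → Jun 13, 2236: 31 days (May has 31).
Jun 13, 2236 → Jun 30, 2236: 17 days.
Total: 1599 days.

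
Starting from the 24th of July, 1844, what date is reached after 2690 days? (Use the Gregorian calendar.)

+365 (one year) → Jul 24, 1845 (2325 left).
+365 (one year) → Jul 24, 1846 (1960 left).
+365 (one year) → Jul 24, 1847 (1595 left).
+366 (one year; includes Feb 29, 1848) → Jul 24, 1848 (1229 left).
+365 (one year) → Jul 24, 1849 (864 left).
+365 (one year) → Jul 24, 1850 (499 left).
+365 (one year) → Jul 24, 1851 (134 left).
Jul has 31 days: +8 → Aug 1, 1851 (126 left).
Aug has 31 days: +31 → Sep 1, 1851 (95 left).
Sep has 30 days: +30 → Oct 1, 1851 (65 left).
Oct has 31 days: +31 → Nov 1, 1851 (34 left).
Nov has 30 days: +30 → Dec 1, 1851 (4 left).
+4 → Dec 5, 1851.

December 5, 1851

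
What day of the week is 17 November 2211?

Sunday

Doomsday rule: the anchor day for the 2200s is Friday. For year 11: 11÷12 = 0 r 11, and 11÷4 = 2, so 0+11+2 = 13.
Friday + 13 ≡ Thursday — that's 2211's doomsday.
In November the doomsday date is Nov 7.
Nov 17 is 10 days after Nov 7; 10 mod 7 = 3, so Thursday + 3 = Sunday.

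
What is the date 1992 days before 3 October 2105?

April 20, 2100

−365 (one year) → Oct 3, 2104 (1627 left).
−366 (one year; includes Feb 29, 2104) → Oct 3, 2103 (1261 left).
−365 (one year) → Oct 3, 2102 (896 left).
−365 (one year) → Oct 3, 2101 (531 left).
−365 (one year) → Oct 3, 2100 (166 left).
−3 → Sep 30, 2100 (end of Sep, 30 days; 163 left).
−30 → Aug 31, 2100 (end of Aug, 31 days; 133 left).
−31 → Jul 31, 2100 (end of Jul, 31 days; 102 left).
−31 → Jun 30, 2100 (end of Jun, 30 days; 71 left).
−30 → May 31, 2100 (end of May, 31 days; 41 left).
−31 → Apr 30, 2100 (end of Apr, 30 days; 10 left).
−10 → Apr 20, 2100.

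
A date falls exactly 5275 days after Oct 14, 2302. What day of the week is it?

Saturday

First find the weekday of Oct 14, 2302. Doomsday rule: the anchor day for the 2300s is Wednesday. For year 02: 2÷12 = 0 r 2, and 2÷4 = 0, so 0+2+0 = 2.
Wednesday + 2 ≡ Friday — that's 2302's doomsday.
In October the doomsday date is Oct 10.
Oct 14 is 4 days after Oct 10; 4 mod 7 = 4, so Friday + 4 = Tuesday.
5275 mod 7 = 4, so 5275 days after a Tuesday is Tuesday + 4 = Saturday.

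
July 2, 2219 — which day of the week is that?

January 1, 2219 is a Friday.
Jan 1, 2219 → Feb 1, 2219: 31 days (January has 31).
Feb 1, 2219 → Mar 1, 2219: 28 days (February has 28).
Mar 1, 2219 → Apr 1, 2219: 31 days (March has 31).
Apr 1, 2219 → May 1, 2219: 30 days (April has 30).
May 1, 2219 → Jun 1, 2219: 31 days (May has 31).
Jun 1, 2219 → Jul 1, 2219: 30 days (June has 30).
Jul 1, 2219 → Jul 2, 2219: 1 days.
Total: 182 days.
182 mod 7 = 0, so Friday + 0 = Friday.

Friday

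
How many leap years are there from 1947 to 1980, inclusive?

9

Multiples of 4 in [1947,1980]: 9.
Of those, multiples of 100: 0 (not leap unless ÷400).
Multiples of 400: 0.
Leap years = 9 − 0 + 0 = 9.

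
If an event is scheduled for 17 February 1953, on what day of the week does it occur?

Doomsday rule: the anchor day for the 1900s is Wednesday. For year 53: 53÷12 = 4 r 5, and 5÷4 = 1, so 4+5+1 = 10.
Wednesday + 10 ≡ Saturday — that's 1953's doomsday.
In February the doomsday date is Feb 28 (1953 is not a leap year).
Feb 17 is 11 days before Feb 28; 11 mod 7 = 4, so Saturday − 4 = Tuesday.

Tuesday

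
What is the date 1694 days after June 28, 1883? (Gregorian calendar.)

+366 (one year; includes Feb 29, 1884) → Jun 28, 1884 (1328 left).
+365 (one year) → Jun 28, 1885 (963 left).
+365 (one year) → Jun 28, 1886 (598 left).
+365 (one year) → Jun 28, 1887 (233 left).
Jun has 30 days: +3 → Jul 1, 1887 (230 left).
Jul has 31 days: +31 → Aug 1, 1887 (199 left).
Aug has 31 days: +31 → Sep 1, 1887 (168 left).
Sep has 30 days: +30 → Oct 1, 1887 (138 left).
Oct has 31 days: +31 → Nov 1, 1887 (107 left).
Nov has 30 days: +30 → Dec 1, 1887 (77 left).
Dec has 31 days: +31 → Jan 1, 1888 (46 left).
Jan has 31 days: +31 → Feb 1, 1888 (15 left).
+15 → Feb 16, 1888.

February 16, 1888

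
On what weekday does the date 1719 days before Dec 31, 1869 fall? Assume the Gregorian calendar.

Dec 31, 1869 is a Friday.
1719 mod 7 = 4, so 1719 days before a Friday is Friday − 4 = Monday.

Monday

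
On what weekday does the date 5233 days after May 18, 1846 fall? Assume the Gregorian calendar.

First find the weekday of May 18, 1846. Doomsday rule: the anchor day for the 1800s is Friday. For year 46: 46÷12 = 3 r 10, and 10÷4 = 2, so 3+10+2 = 15.
Friday + 15 ≡ Saturday — that's 1846's doomsday.
In May the doomsday date is May 9.
May 18 is 9 days after May 9; 9 mod 7 = 2, so Saturday + 2 = Monday.
5233 mod 7 = 4, so 5233 days after a Monday is Monday + 4 = Friday.

Friday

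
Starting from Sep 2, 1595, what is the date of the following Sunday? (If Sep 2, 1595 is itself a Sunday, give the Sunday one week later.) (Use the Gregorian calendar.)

September 3, 1595

Sep 2, 1595 is a Saturday.
From Saturday to the next Sunday is 1 day.
Sep 2, 1595 + 1 = Sep 3, 1595.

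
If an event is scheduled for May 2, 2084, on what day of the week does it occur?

Tuesday

Doomsday rule: the anchor day for the 2000s is Tuesday. For year 84: 84÷12 = 7 r 0, and 0÷4 = 0, so 7+0+0 = 7.
Tuesday + 7 ≡ Tuesday — that's 2084's doomsday.
In May the doomsday date is May 9.
May 2 is 7 days before May 9; 7 mod 7 = 0, so Tuesday − 0 = Tuesday.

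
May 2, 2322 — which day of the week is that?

Doomsday rule: the anchor day for the 2300s is Wednesday. For year 22: 22÷12 = 1 r 10, and 10÷4 = 2, so 1+10+2 = 13.
Wednesday + 13 ≡ Tuesday — that's 2322's doomsday.
In May the doomsday date is May 9.
May 2 is 7 days before May 9; 7 mod 7 = 0, so Tuesday − 0 = Tuesday.

Tuesday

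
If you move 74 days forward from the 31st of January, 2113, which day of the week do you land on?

Jan 31, 2113 is a Tuesday.
74 mod 7 = 4, so 74 days after a Tuesday is Tuesday + 4 = Saturday.

Saturday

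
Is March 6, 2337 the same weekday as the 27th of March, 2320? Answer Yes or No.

From Mar 27, 2320 to Mar 6, 2337 is 6188 days.
6188 mod 7 = 0, so they are the same weekday.
(Mar 27, 2320 is a Saturday; Mar 6, 2337 is a Saturday.)

Yes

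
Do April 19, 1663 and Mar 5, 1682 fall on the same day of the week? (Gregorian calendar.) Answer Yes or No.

Yes

From Apr 19, 1663 to Mar 5, 1682 is 6895 days.
6895 mod 7 = 0, so they are the same weekday.
(Apr 19, 1663 is a Thursday; Mar 5, 1682 is a Thursday.)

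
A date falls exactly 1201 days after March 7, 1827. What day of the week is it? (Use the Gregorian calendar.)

First find the weekday of Mar 7, 1827. Doomsday rule: the anchor day for the 1800s is Friday. For year 27: 27÷12 = 2 r 3, and 3÷4 = 0, so 2+3+0 = 5.
Friday + 5 ≡ Wednesday — that's 1827's doomsday.
In March the doomsday date is Mar 14.
Mar 7 is 7 days before Mar 14; 7 mod 7 = 0, so Wednesday − 0 = Wednesday.
1201 mod 7 = 4, so 1201 days after a Wednesday is Wednesday + 4 = Sunday.

Sunday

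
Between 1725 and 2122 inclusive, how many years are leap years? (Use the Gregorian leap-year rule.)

96

Multiples of 4 in [1725,2122]: 99.
Of those, multiples of 100: 4 (not leap unless ÷400).
Multiples of 400: 1.
Leap years = 99 − 4 + 1 = 96.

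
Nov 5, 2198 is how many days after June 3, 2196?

885

Jun 3, 2196 → Jun 3, 2197: 365 days.
Jun 3, 2197 → Jun 3, 2198: 365 days.
Jun 3, 2198 → Jul 3, 2198: 30 days (June has 30).
Jul 3, 2198 → Aug 3, 2198: 31 days (July has 31).
Aug 3, 2198 → Sep 3, 2198: 31 days (August has 31).
Sep 3, 2198 → Oct 3, 2198: 30 days (September has 30).
Oct 3, 2198 → Nov 3, 2198: 31 days (October has 31).
Nov 3, 2198 → Nov 5, 2198: 2 days.
Total: 885 days.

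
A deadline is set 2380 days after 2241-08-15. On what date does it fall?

+365 (one year) → Aug 15, 2242 (2015 left).
+365 (one year) → Aug 15, 2243 (1650 left).
+366 (one year; includes Feb 29, 2244) → Aug 15, 2244 (1284 left).
+365 (one year) → Aug 15, 2245 (919 left).
+365 (one year) → Aug 15, 2246 (554 left).
+365 (one year) → Aug 15, 2247 (189 left).
Aug has 31 days: +17 → Sep 1, 2247 (172 left).
Sep has 30 days: +30 → Oct 1, 2247 (142 left).
Oct has 31 days: +31 → Nov 1, 2247 (111 left).
Nov has 30 days: +30 → Dec 1, 2247 (81 left).
Dec has 31 days: +31 → Jan 1, 2248 (50 left).
Jan has 31 days: +31 → Feb 1, 2248 (19 left).
+19 → Feb 20, 2248.

February 20, 2248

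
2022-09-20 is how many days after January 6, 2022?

257

Jan 6, 2022 → Feb 6, 2022: 31 days (January has 31).
Feb 6, 2022 → Mar 6, 2022: 28 days (February has 28).
Mar 6, 2022 → Apr 6, 2022: 31 days (March has 31).
Apr 6, 2022 → May 6, 2022: 30 days (April has 30).
May 6, 2022 → Jun 6, 2022: 31 days (May has 31).
Jun 6, 2022 → Jul 6, 2022: 30 days (June has 30).
Jul 6, 2022 → Aug 6, 2022: 31 days (July has 31).
Aug 6, 2022 → Sep 6, 2022: 31 days (August has 31).
Sep 6, 2022 → Sep 20, 2022: 14 days.
Total: 257 days.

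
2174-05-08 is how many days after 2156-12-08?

6360

Dec 8, 2156 → Dec 8, 2157: 365 days.
Dec 8, 2157 → Dec 8, 2158: 365 days.
Dec 8, 2158 → Dec 8, 2159: 365 days.
Dec 8, 2159 → Dec 8, 2160: 366 days (Feb 29, 2160 is in that span).
Dec 8, 2160 → Dec 8, 2161: 365 days.
Dec 8, 2161 → Dec 8, 2162: 365 days.
Dec 8, 2162 → Dec 8, 2163: 365 days.
Dec 8, 2163 → Dec 8, 2164: 366 days (Feb 29, 2164 is in that span).
Dec 8, 2164 → Dec 8, 2165: 365 days.
Dec 8, 2165 → Dec 8, 2166: 365 days.
Dec 8, 2166 → Dec 8, 2167: 365 days.
Dec 8, 2167 → Dec 8, 2168: 366 days (Feb 29, 2168 is in that span).
Dec 8, 2168 → Dec 8, 2169: 365 days.
Dec 8, 2169 → Dec 8, 2170: 365 days.
Dec 8, 2170 → Dec 8, 2171: 365 days.
Dec 8, 2171 → Dec 8, 2172: 366 days (Feb 29, 2172 is in that span).
Dec 8, 2172 → Dec 8, 2173: 365 days.
Dec 8, 2173 → Jan 8, 2174: 31 days (December has 31).
Jan 8, 2174 → Feb 8, 2174: 31 days (January has 31).
Feb 8, 2174 → Mar 8, 2174: 28 days (February has 28).
Mar 8, 2174 → Apr 8, 2174: 31 days (March has 31).
Apr 8, 2174 → May 8, 2174: 30 days.
Total: 6360 days.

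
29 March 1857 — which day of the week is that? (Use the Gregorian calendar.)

Doomsday rule: the anchor day for the 1800s is Friday. For year 57: 57÷12 = 4 r 9, and 9÷4 = 2, so 4+9+2 = 15.
Friday + 15 ≡ Saturday — that's 1857's doomsday.
In March the doomsday date is Mar 14.
Mar 29 is 15 days after Mar 14; 15 mod 7 = 1, so Saturday + 1 = Sunday.

Sunday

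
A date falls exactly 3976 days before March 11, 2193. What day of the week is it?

Mar 11, 2193 is a Monday.
3976 mod 7 = 0, so 3976 days before a Monday is Monday − 0 = Monday.

Monday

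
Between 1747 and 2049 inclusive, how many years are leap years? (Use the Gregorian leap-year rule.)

74

Multiples of 4 in [1747,2049]: 76.
Of those, multiples of 100: 3 (not leap unless ÷400).
Multiples of 400: 1.
Leap years = 76 − 3 + 1 = 74.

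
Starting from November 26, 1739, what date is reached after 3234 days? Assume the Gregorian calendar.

October 3, 1748

+366 (one year; includes Feb 29, 1740) → Nov 26, 1740 (2868 left).
+365 (one year) → Nov 26, 1741 (2503 left).
+365 (one year) → Nov 26, 1742 (2138 left).
+365 (one year) → Nov 26, 1743 (1773 left).
+366 (one year; includes Feb 29, 1744) → Nov 26, 1744 (1407 left).
+365 (one year) → Nov 26, 1745 (1042 left).
+365 (one year) → Nov 26, 1746 (677 left).
+365 (one year) → Nov 26, 1747 (312 left).
Nov has 30 days: +5 → Dec 1, 1747 (307 left).
Dec has 31 days: +31 → Jan 1, 1748 (276 left).
Jan has 31 days: +31 → Feb 1, 1748 (245 left).
Feb has 29 days: +29 → Mar 1, 1748 (216 left).
Mar has 31 days: +31 → Apr 1, 1748 (185 left).
Apr has 30 days: +30 → May 1, 1748 (155 left).
May has 31 days: +31 → Jun 1, 1748 (124 left).
Jun has 30 days: +30 → Jul 1, 1748 (94 left).
Jul has 31 days: +31 → Aug 1, 1748 (63 left).
Aug has 31 days: +31 → Sep 1, 1748 (32 left).
Sep has 30 days: +30 → Oct 1, 1748 (2 left).
+2 → Oct 3, 1748.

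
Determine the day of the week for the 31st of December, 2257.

Thursday

Doomsday rule: the anchor day for the 2200s is Friday. For year 57: 57÷12 = 4 r 9, and 9÷4 = 2, so 4+9+2 = 15.
Friday + 15 ≡ Saturday — that's 2257's doomsday.
In December the doomsday date is Dec 12.
Dec 31 is 19 days after Dec 12; 19 mod 7 = 5, so Saturday + 5 = Thursday.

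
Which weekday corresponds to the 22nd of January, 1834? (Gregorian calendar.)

Wednesday

Doomsday rule: the anchor day for the 1800s is Friday. For year 34: 34÷12 = 2 r 10, and 10÷4 = 2, so 2+10+2 = 14.
Friday + 14 ≡ Friday — that's 1834's doomsday.
In January the doomsday date is Jan 3 (1834 is not a leap year).
Jan 22 is 19 days after Jan 3; 19 mod 7 = 5, so Friday + 5 = Wednesday.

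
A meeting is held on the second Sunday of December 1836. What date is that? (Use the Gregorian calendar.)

December 1, 1836 is a Thursday.
The first Sunday is therefore December 4 (3 days later).
The second Sunday is 4 + 1×7 = December 11.

December 11, 1836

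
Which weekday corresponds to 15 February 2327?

Doomsday rule: the anchor day for the 2300s is Wednesday. For year 27: 27÷12 = 2 r 3, and 3÷4 = 0, so 2+3+0 = 5.
Wednesday + 5 ≡ Monday — that's 2327's doomsday.
In February the doomsday date is Feb 28 (2327 is not a leap year).
Feb 15 is 13 days before Feb 28; 13 mod 7 = 6, so Monday − 6 = Tuesday.

Tuesday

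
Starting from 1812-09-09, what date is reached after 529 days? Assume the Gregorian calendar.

+365 (one year) → Sep 9, 1813 (164 left).
Sep has 30 days: +22 → Oct 1, 1813 (142 left).
Oct has 31 days: +31 → Nov 1, 1813 (111 left).
Nov has 30 days: +30 → Dec 1, 1813 (81 left).
Dec has 31 days: +31 → Jan 1, 1814 (50 left).
Jan has 31 days: +31 → Feb 1, 1814 (19 left).
+19 → Feb 20, 1814.

February 20, 1814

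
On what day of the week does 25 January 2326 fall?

Doomsday rule: the anchor day for the 2300s is Wednesday. For year 26: 26÷12 = 2 r 2, and 2÷4 = 0, so 2+2+0 = 4.
Wednesday + 4 ≡ Sunday — that's 2326's doomsday.
In January the doomsday date is Jan 3 (2326 is not a leap year).
Jan 25 is 22 days after Jan 3; 22 mod 7 = 1, so Sunday + 1 = Monday.

Monday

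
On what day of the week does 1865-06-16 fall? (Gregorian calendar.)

Doomsday rule: the anchor day for the 1800s is Friday. For year 65: 65÷12 = 5 r 5, and 5÷4 = 1, so 5+5+1 = 11.
Friday + 11 ≡ Tuesday — that's 1865's doomsday.
In June the doomsday date is Jun 6.
Jun 16 is 10 days after Jun 6; 10 mod 7 = 3, so Tuesday + 3 = Friday.

Friday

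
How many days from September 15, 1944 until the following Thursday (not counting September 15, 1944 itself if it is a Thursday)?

6

Sep 15, 1944 is a Friday.
From Friday to the next Thursday is 6 days.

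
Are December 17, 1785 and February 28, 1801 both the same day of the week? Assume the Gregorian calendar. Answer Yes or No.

Yes

From Dec 17, 1785 to Feb 28, 1801 is 5551 days.
5551 mod 7 = 0, so they are the same weekday.
(Dec 17, 1785 is a Saturday; Feb 28, 1801 is a Saturday.)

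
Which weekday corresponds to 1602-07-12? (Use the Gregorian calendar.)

Doomsday rule: the anchor day for the 1600s is Tuesday. For year 02: 2÷12 = 0 r 2, and 2÷4 = 0, so 0+2+0 = 2.
Tuesday + 2 ≡ Thursday — that's 1602's doomsday.
In July the doomsday date is Jul 11.
Jul 12 is 1 day after Jul 11; 1 mod 7 = 1, so Thursday + 1 = Friday.

Friday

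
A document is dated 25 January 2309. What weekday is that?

Doomsday rule: the anchor day for the 2300s is Wednesday. For year 09: 9÷12 = 0 r 9, and 9÷4 = 2, so 0+9+2 = 11.
Wednesday + 11 ≡ Sunday — that's 2309's doomsday.
In January the doomsday date is Jan 3 (2309 is not a leap year).
Jan 25 is 22 days after Jan 3; 22 mod 7 = 1, so Sunday + 1 = Monday.

Monday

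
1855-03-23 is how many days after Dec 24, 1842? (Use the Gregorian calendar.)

4472

Dec 24, 1842 → Dec 24, 1843: 365 days.
Dec 24, 1843 → Dec 24, 1844: 366 days (Feb 29, 1844 is in that span).
Dec 24, 1844 → Dec 24, 1845: 365 days.
Dec 24, 1845 → Dec 24, 1846: 365 days.
Dec 24, 1846 → Dec 24, 1847: 365 days.
Dec 24, 1847 → Dec 24, 1848: 366 days (Feb 29, 1848 is in that span).
Dec 24, 1848 → Dec 24, 1849: 365 days.
Dec 24, 1849 → Dec 24, 1850: 365 days.
Dec 24, 1850 → Dec 24, 1851: 365 days.
Dec 24, 1851 → Dec 24, 1852: 366 days (Feb 29, 1852 is in that span).
Dec 24, 1852 → Dec 24, 1853: 365 days.
Dec 24, 1853 → Dec 24, 1854: 365 days.
Dec 24, 1854 → Jan 24, 1855: 31 days (December has 31).
Jan 24, 1855 → Feb 24, 1855: 31 days (January has 31).
Feb 24, 1855 → Mar 23, 1855: 27 days.
Total: 4472 days.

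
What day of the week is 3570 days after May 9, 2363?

May 9, 2363 is a Thursday.
3570 mod 7 = 0, so 3570 days after a Thursday is Thursday + 0 = Thursday.

Thursday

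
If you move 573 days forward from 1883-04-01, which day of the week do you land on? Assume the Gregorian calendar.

Saturday

First find the weekday of Apr 1, 1883. Doomsday rule: the anchor day for the 1800s is Friday. For year 83: 83÷12 = 6 r 11, and 11÷4 = 2, so 6+11+2 = 19.
Friday + 19 ≡ Wednesday — that's 1883's doomsday.
In April the doomsday date is Apr 4.
Apr 1 is 3 days before Apr 4; 3 mod 7 = 3, so Wednesday − 3 = Sunday.
573 mod 7 = 6, so 573 days after a Sunday is Sunday + 6 = Saturday.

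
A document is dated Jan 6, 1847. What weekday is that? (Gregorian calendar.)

Wednesday

Doomsday rule: the anchor day for the 1800s is Friday. For year 47: 47÷12 = 3 r 11, and 11÷4 = 2, so 3+11+2 = 16.
Friday + 16 ≡ Sunday — that's 1847's doomsday.
In January the doomsday date is Jan 3 (1847 is not a leap year).
Jan 6 is 3 days after Jan 3; 3 mod 7 = 3, so Sunday + 3 = Wednesday.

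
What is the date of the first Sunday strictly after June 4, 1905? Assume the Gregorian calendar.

Jun 4, 1905 is a Sunday.
From Sunday to the next Sunday is 7 days.
Jun 4, 1905 + 7 = Jun 11, 1905.

June 11, 1905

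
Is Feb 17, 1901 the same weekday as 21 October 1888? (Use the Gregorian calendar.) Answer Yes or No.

Yes

From Oct 21, 1888 to Feb 17, 1901 is 4501 days.
4501 mod 7 = 0, so they are the same weekday.
(Oct 21, 1888 is a Sunday; Feb 17, 1901 is a Sunday.)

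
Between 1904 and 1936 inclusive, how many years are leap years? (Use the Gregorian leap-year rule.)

Multiples of 4 in [1904,1936]: 9.
Of those, multiples of 100: 0 (not leap unless ÷400).
Multiples of 400: 0.
Leap years = 9 − 0 + 0 = 9.

9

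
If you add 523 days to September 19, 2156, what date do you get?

+365 (one year) → Sep 19, 2157 (158 left).
Sep has 30 days: +12 → Oct 1, 2157 (146 left).
Oct has 31 days: +31 → Nov 1, 2157 (115 left).
Nov has 30 days: +30 → Dec 1, 2157 (85 left).
Dec has 31 days: +31 → Jan 1, 2158 (54 left).
Jan has 31 days: +31 → Feb 1, 2158 (23 left).
+23 → Feb 24, 2158.

February 24, 2158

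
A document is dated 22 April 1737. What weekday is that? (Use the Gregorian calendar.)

Doomsday rule: the anchor day for the 1700s is Sunday. For year 37: 37÷12 = 3 r 1, and 1÷4 = 0, so 3+1+0 = 4.
Sunday + 4 ≡ Thursday — that's 1737's doomsday.
In April the doomsday date is Apr 4.
Apr 22 is 18 days after Apr 4; 18 mod 7 = 4, so Thursday + 4 = Monday.

Monday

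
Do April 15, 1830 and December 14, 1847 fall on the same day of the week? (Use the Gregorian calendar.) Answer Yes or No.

No

From Apr 15, 1830 to Dec 14, 1847 is 6452 days.
6452 mod 7 = 5, so they are different weekdays.
(Apr 15, 1830 is a Thursday; Dec 14, 1847 is a Tuesday.)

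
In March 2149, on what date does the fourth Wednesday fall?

March 1, 2149 is a Saturday.
The first Wednesday is therefore March 5 (4 days later).
The fourth Wednesday is 5 + 3×7 = March 26.

March 26, 2149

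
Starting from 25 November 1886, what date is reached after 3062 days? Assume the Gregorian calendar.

+365 (one year) → Nov 25, 1887 (2697 left).
+366 (one year; includes Feb 29, 1888) → Nov 25, 1888 (2331 left).
+365 (one year) → Nov 25, 1889 (1966 left).
+365 (one year) → Nov 25, 1890 (1601 left).
+365 (one year) → Nov 25, 1891 (1236 left).
+366 (one year; includes Feb 29, 1892) → Nov 25, 1892 (870 left).
+365 (one year) → Nov 25, 1893 (505 left).
+365 (one year) → Nov 25, 1894 (140 left).
Nov has 30 days: +6 → Dec 1, 1894 (134 left).
Dec has 31 days: +31 → Jan 1, 1895 (103 left).
Jan has 31 days: +31 → Feb 1, 1895 (72 left).
Feb has 28 days: +28 → Mar 1, 1895 (44 left).
Mar has 31 days: +31 → Apr 1, 1895 (13 left).
+13 → Apr 14, 1895.

April 14, 1895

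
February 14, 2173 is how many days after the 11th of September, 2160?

Sep 11, 2160 → Sep 11, 2161: 365 days.
Sep 11, 2161 → Sep 11, 2162: 365 days.
Sep 11, 2162 → Sep 11, 2163: 365 days.
Sep 11, 2163 → Sep 11, 2164: 366 days (Feb 29, 2164 is in that span).
Sep 11, 2164 → Sep 11, 2165: 365 days.
Sep 11, 2165 → Sep 11, 2166: 365 days.
Sep 11, 2166 → Sep 11, 2167: 365 days.
Sep 11, 2167 → Sep 11, 2168: 366 days (Feb 29, 2168 is in that span).
Sep 11, 2168 → Sep 11, 2169: 365 days.
Sep 11, 2169 → Sep 11, 2170: 365 days.
Sep 11, 2170 → Sep 11, 2171: 365 days.
Sep 11, 2171 → Sep 11, 2172: 366 days (Feb 29, 2172 is in that span).
Sep 11, 2172 → Oct 11, 2172: 30 days (September has 30).
Oct 11, 2172 → Nov 11, 2172: 31 days (October has 31).
Nov 11, 2172 → Dec 11, 2172: 30 days (November has 30).
Dec 11, 2172 → Jan 11, 2173: 31 days (December has 31).
Jan 11, 2173 → Feb 11, 2173: 31 days (January has 31).
Feb 11, 2173 → Feb 14, 2173: 3 days.
Total: 4539 days.

4539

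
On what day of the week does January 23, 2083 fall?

Saturday

January 1, 2083 is a Friday.
Jan 1, 2083 → Jan 23, 2083: 22 days.
Total: 22 days.
22 mod 7 = 1, so Friday + 1 = Saturday.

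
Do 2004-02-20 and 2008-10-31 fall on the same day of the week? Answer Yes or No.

Yes

From Feb 20, 2004 to Oct 31, 2008 is 1715 days.
1715 mod 7 = 0, so they are the same weekday.
(Feb 20, 2004 is a Friday; Oct 31, 2008 is a Friday.)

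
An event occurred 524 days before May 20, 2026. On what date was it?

−365 (one year) → May 20, 2025 (159 left).
−20 → Apr 30, 2025 (end of Apr, 30 days; 139 left).
−30 → Mar 31, 2025 (end of Mar, 31 days; 109 left).
−31 → Feb 28, 2025 (end of Feb, 28 days; 78 left).
−28 → Jan 31, 2025 (end of Jan, 31 days; 50 left).
−31 → Dec 31, 2024 (end of Dec, 31 days; 19 left).
−19 → Dec 12, 2024.

December 12, 2024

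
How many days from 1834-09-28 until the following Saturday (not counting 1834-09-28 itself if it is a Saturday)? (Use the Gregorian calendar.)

Sep 28, 1834 is a Sunday.
From Sunday to the next Saturday is 6 days.

6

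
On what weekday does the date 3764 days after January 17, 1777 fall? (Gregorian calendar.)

Wednesday

First find the weekday of Jan 17, 1777. Doomsday rule: the anchor day for the 1700s is Sunday. For year 77: 77÷12 = 6 r 5, and 5÷4 = 1, so 6+5+1 = 12.
Sunday + 12 ≡ Friday — that's 1777's doomsday.
In January the doomsday date is Jan 3 (1777 is not a leap year).
Jan 17 is 14 days after Jan 3; 14 mod 7 = 0, so Friday + 0 = Friday.
3764 mod 7 = 5, so 3764 days after a Friday is Friday + 5 = Wednesday.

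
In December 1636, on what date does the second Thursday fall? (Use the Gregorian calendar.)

December 11, 1636

December 1, 1636 is a Monday.
The first Thursday is therefore December 4 (3 days later).
The second Thursday is 4 + 1×7 = December 11.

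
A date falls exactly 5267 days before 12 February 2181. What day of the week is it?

Friday

First find the weekday of Feb 12, 2181. Doomsday rule: the anchor day for the 2100s is Sunday. For year 81: 81÷12 = 6 r 9, and 9÷4 = 2, so 6+9+2 = 17.
Sunday + 17 ≡ Wednesday — that's 2181's doomsday.
In February the doomsday date is Feb 28 (2181 is not a leap year).
Feb 12 is 16 days before Feb 28; 16 mod 7 = 2, so Wednesday − 2 = Monday.
5267 mod 7 = 3, so 5267 days before a Monday is Monday − 3 = Friday.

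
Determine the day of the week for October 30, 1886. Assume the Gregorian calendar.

Doomsday rule: the anchor day for the 1800s is Friday. For year 86: 86÷12 = 7 r 2, and 2÷4 = 0, so 7+2+0 = 9.
Friday + 9 ≡ Sunday — that's 1886's doomsday.
In October the doomsday date is Oct 10.
Oct 30 is 20 days after Oct 10; 20 mod 7 = 6, so Sunday + 6 = Saturday.

Saturday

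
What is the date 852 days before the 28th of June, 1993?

−365 (one year) → Jun 28, 1992 (487 left).
−366 (one year; includes Feb 29, 1992) → Jun 28, 1991 (121 left).
−28 → May 31, 1991 (end of May, 31 days; 93 left).
−31 → Apr 30, 1991 (end of Apr, 30 days; 62 left).
−30 → Mar 31, 1991 (end of Mar, 31 days; 32 left).
−31 → Feb 28, 1991 (end of Feb, 28 days; 1 left).
−1 → Feb 27, 1991.

February 27, 1991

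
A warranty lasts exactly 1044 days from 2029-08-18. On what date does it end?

+365 (one year) → Aug 18, 2030 (679 left).
+365 (one year) → Aug 18, 2031 (314 left).
Aug has 31 days: +14 → Sep 1, 2031 (300 left).
Sep has 30 days: +30 → Oct 1, 2031 (270 left).
Oct has 31 days: +31 → Nov 1, 2031 (239 left).
Nov has 30 days: +30 → Dec 1, 2031 (209 left).
Dec has 31 days: +31 → Jan 1, 2032 (178 left).
Jan has 31 days: +31 → Feb 1, 2032 (147 left).
Feb has 29 days: +29 → Mar 1, 2032 (118 left).
Mar has 31 days: +31 → Apr 1, 2032 (87 left).
Apr has 30 days: +30 → May 1, 2032 (57 left).
May has 31 days: +31 → Jun 1, 2032 (26 left).
+26 → Jun 27, 2032.

June 27, 2032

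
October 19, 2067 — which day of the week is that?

Doomsday rule: the anchor day for the 2000s is Tuesday. For year 67: 67÷12 = 5 r 7, and 7÷4 = 1, so 5+7+1 = 13.
Tuesday + 13 ≡ Monday — that's 2067's doomsday.
In October the doomsday date is Oct 10.
Oct 19 is 9 days after Oct 10; 9 mod 7 = 2, so Monday + 2 = Wednesday.

Wednesday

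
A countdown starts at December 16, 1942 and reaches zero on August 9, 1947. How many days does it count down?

Dec 16, 1942 → Dec 16, 1943: 365 days.
Dec 16, 1943 → Dec 16, 1944: 366 days (Feb 29, 1944 is in that span).
Dec 16, 1944 → Dec 16, 1945: 365 days.
Dec 16, 1945 → Dec 16, 1946: 365 days.
Dec 16, 1946 → Jan 16, 1947: 31 days (December has 31).
Jan 16, 1947 → Feb 16, 1947: 31 days (January has 31).
Feb 16, 1947 → Mar 16, 1947: 28 days (February has 28).
Mar 16, 1947 → Apr 16, 1947: 31 days (March has 31).
Apr 16, 1947 → May 16, 1947: 30 days (April has 30).
May 16, 1947 → Jun 16, 1947: 31 days (May has 31).
Jun 16, 1947 → Jul 16, 1947: 30 days (June has 30).
Jul 16, 1947 → Aug 9, 1947: 24 days.
Total: 1697 days.

1697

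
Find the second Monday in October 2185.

October 1, 2185 is a Saturday.
The first Monday is therefore October 3 (2 days later).
The second Monday is 3 + 1×7 = October 10.

October 10, 2185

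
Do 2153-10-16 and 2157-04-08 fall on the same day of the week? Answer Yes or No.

From Oct 16, 2153 to Apr 8, 2157 is 1270 days.
1270 mod 7 = 3, so they are different weekdays.
(Oct 16, 2153 is a Tuesday; Apr 8, 2157 is a Friday.)

No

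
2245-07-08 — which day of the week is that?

Doomsday rule: the anchor day for the 2200s is Friday. For year 45: 45÷12 = 3 r 9, and 9÷4 = 2, so 3+9+2 = 14.
Friday + 14 ≡ Friday — that's 2245's doomsday.
In July the doomsday date is Jul 11.
Jul 8 is 3 days before Jul 11; 3 mod 7 = 3, so Friday − 3 = Tuesday.

Tuesday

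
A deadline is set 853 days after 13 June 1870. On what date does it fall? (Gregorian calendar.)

+365 (one year) → Jun 13, 1871 (488 left).
+366 (one year; includes Feb 29, 1872) → Jun 13, 1872 (122 left).
Jun has 30 days: +18 → Jul 1, 1872 (104 left).
Jul has 31 days: +31 → Aug 1, 1872 (73 left).
Aug has 31 days: +31 → Sep 1, 1872 (42 left).
Sep has 30 days: +30 → Oct 1, 1872 (12 left).
+12 → Oct 13, 1872.

October 13, 1872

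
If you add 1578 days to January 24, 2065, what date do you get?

May 21, 2069

+365 (one year) → Jan 24, 2066 (1213 left).
+365 (one year) → Jan 24, 2067 (848 left).
+365 (one year) → Jan 24, 2068 (483 left).
+366 (one year; includes Feb 29, 2068) → Jan 24, 2069 (117 left).
Jan has 31 days: +8 → Feb 1, 2069 (109 left).
Feb has 28 days: +28 → Mar 1, 2069 (81 left).
Mar has 31 days: +31 → Apr 1, 2069 (50 left).
Apr has 30 days: +30 → May 1, 2069 (20 left).
+20 → May 21, 2069.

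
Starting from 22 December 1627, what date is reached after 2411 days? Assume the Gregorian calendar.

July 29, 1634

+366 (one year; includes Feb 29, 1628) → Dec 22, 1628 (2045 left).
+365 (one year) → Dec 22, 1629 (1680 left).
+365 (one year) → Dec 22, 1630 (1315 left).
+365 (one year) → Dec 22, 1631 (950 left).
+366 (one year; includes Feb 29, 1632) → Dec 22, 1632 (584 left).
+365 (one year) → Dec 22, 1633 (219 left).
Dec has 31 days: +10 → Jan 1, 1634 (209 left).
Jan has 31 days: +31 → Feb 1, 1634 (178 left).
Feb has 28 days: +28 → Mar 1, 1634 (150 left).
Mar has 31 days: +31 → Apr 1, 1634 (119 left).
Apr has 30 days: +30 → May 1, 1634 (89 left).
May has 31 days: +31 → Jun 1, 1634 (58 left).
Jun has 30 days: +30 → Jul 1, 1634 (28 left).
+28 → Jul 29, 1634.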